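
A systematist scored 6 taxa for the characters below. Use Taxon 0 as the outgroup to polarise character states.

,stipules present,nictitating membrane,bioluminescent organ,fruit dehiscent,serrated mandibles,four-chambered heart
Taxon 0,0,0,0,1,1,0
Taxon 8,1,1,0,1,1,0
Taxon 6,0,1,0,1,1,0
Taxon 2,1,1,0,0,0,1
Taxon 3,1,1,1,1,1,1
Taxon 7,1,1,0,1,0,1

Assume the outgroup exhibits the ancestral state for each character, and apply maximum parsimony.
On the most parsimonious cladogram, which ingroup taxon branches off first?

Taxon 6

Character polarity is set by the outgroup: the derived state is whichever differs from the outgroup's state, so for fruit dehiscent, serrated mandibles the derived state is '0', and for the remaining characters it is '1'.
stipules present: derived state '1' in Taxon 2, Taxon 3, Taxon 7, and Taxon 8 only — synapomorphy for {Taxon 2, Taxon 3, Taxon 7, Taxon 8}.
nictitating membrane (derived state '1') is shared by all ingroup taxa — unites the whole ingroup.
bioluminescent organ (derived state '1') is unique to Taxon 3 (autapomorphy; uninformative for grouping).
fruit dehiscent (derived state '0') is unique to Taxon 2 (autapomorphy; uninformative for grouping).
serrated mandibles: derived state '0' in Taxon 2 and Taxon 7 only — synapomorphy for {Taxon 2, Taxon 7}.
four-chambered heart (derived state '1') is shared by Taxon 2, Taxon 3, and Taxon 7 — a synapomorphy uniting that clade.
Most parsimonious ingroup topology: ((Taxon 8,((Taxon 2,Taxon 7),Taxon 3)),Taxon 6).
Taxon 6 is sister to the clade containing all other ingroup taxa, so it is the earliest-diverging (most basal) ingroup lineage.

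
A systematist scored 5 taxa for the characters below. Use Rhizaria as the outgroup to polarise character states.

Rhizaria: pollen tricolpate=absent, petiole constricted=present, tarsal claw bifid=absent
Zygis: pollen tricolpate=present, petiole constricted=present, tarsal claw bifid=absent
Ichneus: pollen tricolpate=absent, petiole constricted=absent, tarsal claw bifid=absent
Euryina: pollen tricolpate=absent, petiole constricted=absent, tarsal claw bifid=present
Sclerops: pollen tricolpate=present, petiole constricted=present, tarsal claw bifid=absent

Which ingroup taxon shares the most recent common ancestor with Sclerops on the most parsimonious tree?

Character polarity is set by the outgroup: the derived state is whichever differs from the outgroup's state, so for petiole constricted the derived state is 'absent', and for the remaining characters it is 'present'.
pollen tricolpate: derived state 'present' in Sclerops and Zygis only — synapomorphy for {Sclerops, Zygis}.
petiole constricted: derived state 'absent' in Euryina and Ichneus only — synapomorphy for {Euryina, Ichneus}.
tarsal claw bifid: derived state 'present' in Euryina only — an autapomorphy, so it tells us nothing about relationships among taxa.
Most parsimonious ingroup topology: ((Zygis,Sclerops),(Ichneus,Euryina)).
Sclerops and Zygis form a cherry on this tree, so they are sister taxa.

Zygis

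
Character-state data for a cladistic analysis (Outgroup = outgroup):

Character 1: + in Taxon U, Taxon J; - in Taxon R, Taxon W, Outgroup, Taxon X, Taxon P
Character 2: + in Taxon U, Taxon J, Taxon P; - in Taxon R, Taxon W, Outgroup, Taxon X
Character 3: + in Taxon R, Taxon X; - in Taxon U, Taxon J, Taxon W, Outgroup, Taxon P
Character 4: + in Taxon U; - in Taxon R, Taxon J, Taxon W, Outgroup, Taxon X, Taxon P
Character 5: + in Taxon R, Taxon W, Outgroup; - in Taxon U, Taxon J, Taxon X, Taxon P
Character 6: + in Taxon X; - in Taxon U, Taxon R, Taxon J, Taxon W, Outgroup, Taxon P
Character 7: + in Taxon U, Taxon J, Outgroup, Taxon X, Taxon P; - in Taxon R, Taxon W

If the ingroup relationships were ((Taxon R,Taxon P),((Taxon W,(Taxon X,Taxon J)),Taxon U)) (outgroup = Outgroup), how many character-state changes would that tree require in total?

Map each character onto ((Taxon R,Taxon P),((Taxon W,(Taxon X,Taxon J)),Taxon U)) (rooted by Outgroup) and count the minimum state changes it requires (Fitch parsimony):
Character 1: 2; Character 2: 3; Character 3: 2; Character 4: 1; Character 5: 3; Character 6: 1; Character 7: 2.
Total tree length = 14.

14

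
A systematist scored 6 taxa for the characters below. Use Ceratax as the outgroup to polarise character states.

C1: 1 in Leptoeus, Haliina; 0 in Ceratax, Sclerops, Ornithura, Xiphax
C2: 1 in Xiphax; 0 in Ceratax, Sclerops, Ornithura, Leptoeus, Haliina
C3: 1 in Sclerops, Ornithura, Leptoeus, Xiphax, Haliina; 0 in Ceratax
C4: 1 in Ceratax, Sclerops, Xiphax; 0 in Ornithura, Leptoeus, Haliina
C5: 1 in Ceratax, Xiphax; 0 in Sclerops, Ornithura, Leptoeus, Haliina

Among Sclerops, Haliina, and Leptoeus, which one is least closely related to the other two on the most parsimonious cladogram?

Sclerops

Character polarity is set by the outgroup: the derived state is whichever differs from the outgroup's state, so for C4, C5 the derived state is '0', and for the remaining characters it is '1'.
C1 (derived state '1') is shared by Haliina and Leptoeus — a synapomorphy uniting that clade.
C2: derived state '1' in Xiphax only — an autapomorphy, so it tells us nothing about relationships among taxa.
C3 (derived state '1') is shared by all ingroup taxa — unites the whole ingroup.
C4: derived state '0' in Haliina, Leptoeus, and Ornithura only — synapomorphy for {Haliina, Leptoeus, Ornithura}.
Only Haliina, Leptoeus, Ornithura, and Sclerops show the derived state '0' for C5, supporting them as a clade.
Most parsimonious ingroup topology: ((Sclerops,(Ornithura,(Leptoeus,Haliina))),Xiphax).
Leptoeus and Haliina share a more recent common ancestor with each other than either does with Sclerops, so Sclerops is the least closely related of the three.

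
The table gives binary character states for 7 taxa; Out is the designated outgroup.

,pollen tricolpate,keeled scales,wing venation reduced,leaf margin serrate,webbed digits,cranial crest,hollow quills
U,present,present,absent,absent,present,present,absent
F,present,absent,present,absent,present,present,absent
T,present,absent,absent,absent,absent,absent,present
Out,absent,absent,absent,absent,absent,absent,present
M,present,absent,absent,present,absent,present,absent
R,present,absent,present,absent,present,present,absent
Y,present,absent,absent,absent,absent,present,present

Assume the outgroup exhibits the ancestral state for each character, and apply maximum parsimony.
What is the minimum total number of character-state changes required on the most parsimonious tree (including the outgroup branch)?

7

Character polarity is set by the outgroup: the derived state is whichever differs from the outgroup's state, so for hollow quills the derived state is 'absent', and for the remaining characters it is 'present'.
pollen tricolpate (derived state 'present') is shared by all ingroup taxa — unites the whole ingroup.
keeled scales (derived state 'present') is unique to U (autapomorphy; uninformative for grouping).
wing venation reduced (derived state 'present') is shared by F and R — a synapomorphy uniting that clade.
leaf margin serrate (derived state 'present') is unique to M (autapomorphy; uninformative for grouping).
webbed digits (derived state 'present') is shared by F, R, and U — a synapomorphy uniting that clade.
cranial crest (derived state 'present') is shared by F, M, R, U, and Y — a synapomorphy uniting that clade.
hollow quills (derived state 'absent') is shared by F, M, R, and U — a synapomorphy uniting that clade.
Most parsimonious ingroup topology: (((((R,F),U),M),Y),T).
Changes per character on this tree: pollen tricolpate: 1; keeled scales: 1; wing venation reduced: 1; leaf margin serrate: 1; webbed digits: 1; cranial crest: 1; hollow quills: 1.
Total = 7.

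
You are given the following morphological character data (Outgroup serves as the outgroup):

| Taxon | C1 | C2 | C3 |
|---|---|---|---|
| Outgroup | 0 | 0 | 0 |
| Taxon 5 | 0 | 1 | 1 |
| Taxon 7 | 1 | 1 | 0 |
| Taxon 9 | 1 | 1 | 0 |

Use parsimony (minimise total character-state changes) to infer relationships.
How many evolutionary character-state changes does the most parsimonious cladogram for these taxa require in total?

3

The outgroup has state '0' for every character, so '1' is the derived state throughout.
C1 (derived state '1') is shared by Taxon 7 and Taxon 9 — a synapomorphy uniting that clade.
All ingroup taxa share the derived state '1' for C2; it defines the ingroup but does not resolve relationships within it.
C3 (derived state '1') is unique to Taxon 5 (autapomorphy; uninformative for grouping).
Most parsimonious ingroup topology: (Taxon 5,(Taxon 7,Taxon 9)).
Changes per character on this tree: C1: 1; C2: 1; C3: 1.
Total = 3.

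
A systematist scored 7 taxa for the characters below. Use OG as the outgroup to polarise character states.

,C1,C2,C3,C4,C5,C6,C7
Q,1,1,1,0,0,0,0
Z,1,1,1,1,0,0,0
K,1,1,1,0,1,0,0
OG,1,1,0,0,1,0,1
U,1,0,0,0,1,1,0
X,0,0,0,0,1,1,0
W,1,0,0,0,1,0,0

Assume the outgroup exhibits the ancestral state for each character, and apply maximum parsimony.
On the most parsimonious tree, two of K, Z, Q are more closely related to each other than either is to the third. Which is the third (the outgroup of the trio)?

Character polarity is set by the outgroup: the derived state is whichever differs from the outgroup's state, so for C1, C2, C5, C7 the derived state is '0', and for the remaining characters it is '1'.
C1 (derived state '0') is unique to X (autapomorphy; uninformative for grouping).
C2 (derived state '0') is shared by U, W, and X — a synapomorphy uniting that clade.
C3: derived state '1' in K, Q, and Z only — synapomorphy for {K, Q, Z}.
C4: derived state '1' in Z only — an autapomorphy, so it tells us nothing about relationships among taxa.
C5: derived state '0' in Q and Z only — synapomorphy for {Q, Z}.
C6: derived state '1' in U and X only — synapomorphy for {U, X}.
C7 (derived state '0') is shared by all ingroup taxa — unites the whole ingroup.
Most parsimonious ingroup topology: (((U,X),W),(K,(Q,Z))).
Z and Q share a more recent common ancestor with each other than either does with K, so K is the least closely related of the three.

K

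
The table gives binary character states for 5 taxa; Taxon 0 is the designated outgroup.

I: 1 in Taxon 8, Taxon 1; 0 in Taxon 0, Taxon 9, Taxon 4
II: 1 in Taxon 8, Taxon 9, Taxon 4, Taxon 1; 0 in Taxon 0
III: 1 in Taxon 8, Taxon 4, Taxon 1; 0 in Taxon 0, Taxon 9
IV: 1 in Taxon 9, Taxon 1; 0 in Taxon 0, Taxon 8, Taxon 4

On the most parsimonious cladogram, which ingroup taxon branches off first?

Taxon 9

The outgroup has state '0' for every character, so '1' is the derived state throughout.
Only Taxon 1 and Taxon 8 show the derived state '1' for I, supporting them as a clade.
All ingroup taxa share the derived state '1' for II; it defines the ingroup but does not resolve relationships within it.
Only Taxon 1, Taxon 4, and Taxon 8 show the derived state '1' for III, supporting them as a clade.
IV groups Taxon 1 and Taxon 9, which is incompatible with the clades supported by the remaining characters; treating it as convergent (homoplasy) costs fewer steps than any alternative tree.
Most parsimonious ingroup topology: (((Taxon 8,Taxon 1),Taxon 4),Taxon 9).
Taxon 9 is sister to the clade containing all other ingroup taxa, so it is the earliest-diverging (most basal) ingroup lineage.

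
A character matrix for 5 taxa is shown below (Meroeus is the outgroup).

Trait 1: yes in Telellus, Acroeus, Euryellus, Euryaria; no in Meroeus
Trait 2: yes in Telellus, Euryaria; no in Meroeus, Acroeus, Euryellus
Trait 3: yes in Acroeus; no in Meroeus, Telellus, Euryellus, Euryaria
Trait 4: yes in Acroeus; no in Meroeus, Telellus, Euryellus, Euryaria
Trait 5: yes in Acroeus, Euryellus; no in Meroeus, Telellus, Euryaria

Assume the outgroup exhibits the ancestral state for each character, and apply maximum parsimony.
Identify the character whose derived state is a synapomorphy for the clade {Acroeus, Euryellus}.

Trait 5

The outgroup has state 'no' for every character, so 'yes' is the derived state throughout.
All ingroup taxa share the derived state 'yes' for Trait 1; it defines the ingroup but does not resolve relationships within it.
Trait 2: derived state 'yes' in Euryaria and Telellus only — synapomorphy for {Euryaria, Telellus}.
Trait 3 (derived state 'yes') is unique to Acroeus (autapomorphy; uninformative for grouping).
Trait 4: derived state 'yes' in Acroeus only — an autapomorphy, so it tells us nothing about relationships among taxa.
Trait 5 (derived state 'yes') is shared by Acroeus and Euryellus — a synapomorphy uniting that clade.
Most parsimonious ingroup topology: ((Telellus,Euryaria),(Acroeus,Euryellus)).
The clade {Acroeus, Euryellus} is supported by Trait 5: its derived state 'yes' occurs in exactly those taxa and in no other taxon (including the outgroup).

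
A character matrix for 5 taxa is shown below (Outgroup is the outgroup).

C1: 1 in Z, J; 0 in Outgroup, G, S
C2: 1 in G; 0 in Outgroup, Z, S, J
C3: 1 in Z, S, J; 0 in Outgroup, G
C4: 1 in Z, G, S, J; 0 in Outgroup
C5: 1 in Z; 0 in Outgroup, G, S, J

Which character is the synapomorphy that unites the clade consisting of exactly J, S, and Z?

The outgroup has state '0' for every character, so '1' is the derived state throughout.
C1 (derived state '1') is shared by J and Z — a synapomorphy uniting that clade.
C2: derived state '1' in G only — an autapomorphy, so it tells us nothing about relationships among taxa.
Only J, S, and Z show the derived state '1' for C3, supporting them as a clade.
C4 (derived state '1') is shared by all ingroup taxa — unites the whole ingroup.
C5 (derived state '1') is unique to Z (autapomorphy; uninformative for grouping).
Most parsimonious ingroup topology: (((Z,J),S),G).
The clade {J, S, Z} is supported by C3: its derived state '1' occurs in exactly those taxa and in no other taxon (including the outgroup).

C3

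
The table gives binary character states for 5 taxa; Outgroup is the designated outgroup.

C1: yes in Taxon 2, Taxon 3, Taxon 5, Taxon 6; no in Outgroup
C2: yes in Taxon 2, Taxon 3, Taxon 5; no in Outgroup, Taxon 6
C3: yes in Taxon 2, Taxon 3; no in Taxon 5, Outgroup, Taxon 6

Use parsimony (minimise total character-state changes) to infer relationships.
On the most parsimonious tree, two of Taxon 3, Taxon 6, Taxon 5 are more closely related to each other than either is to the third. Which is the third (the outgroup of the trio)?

The outgroup has state 'no' for every character, so 'yes' is the derived state throughout.
All ingroup taxa share the derived state 'yes' for C1; it defines the ingroup but does not resolve relationships within it.
Only Taxon 2, Taxon 3, and Taxon 5 show the derived state 'yes' for C2, supporting them as a clade.
C3: derived state 'yes' in Taxon 2 and Taxon 3 only — synapomorphy for {Taxon 2, Taxon 3}.
Most parsimonious ingroup topology: (((Taxon 2,Taxon 3),Taxon 5),Taxon 6).
Taxon 5 and Taxon 3 share a more recent common ancestor with each other than either does with Taxon 6, so Taxon 6 is the least closely related of the three.

Taxon 6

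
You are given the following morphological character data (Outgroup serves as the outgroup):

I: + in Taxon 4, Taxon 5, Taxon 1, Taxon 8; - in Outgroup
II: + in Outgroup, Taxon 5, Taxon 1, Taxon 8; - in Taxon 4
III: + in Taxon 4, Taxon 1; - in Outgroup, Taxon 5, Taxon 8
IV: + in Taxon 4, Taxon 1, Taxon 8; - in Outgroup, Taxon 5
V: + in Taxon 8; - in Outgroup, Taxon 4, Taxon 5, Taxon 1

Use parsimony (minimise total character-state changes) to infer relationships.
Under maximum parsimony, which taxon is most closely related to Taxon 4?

Taxon 1

Character polarity is set by the outgroup: the derived state is whichever differs from the outgroup's state, so for II the derived state is '-', and for the remaining characters it is '+'.
I (derived state '+') is shared by all ingroup taxa — unites the whole ingroup.
II (derived state '-') is unique to Taxon 4 (autapomorphy; uninformative for grouping).
III: derived state '+' in Taxon 1 and Taxon 4 only — synapomorphy for {Taxon 1, Taxon 4}.
Only Taxon 1, Taxon 4, and Taxon 8 show the derived state '+' for IV, supporting them as a clade.
V: derived state '+' in Taxon 8 only — an autapomorphy, so it tells us nothing about relationships among taxa.
Most parsimonious ingroup topology: (((Taxon 4,Taxon 1),Taxon 8),Taxon 5).
Taxon 4 and Taxon 1 form a cherry on this tree, so they are sister taxa.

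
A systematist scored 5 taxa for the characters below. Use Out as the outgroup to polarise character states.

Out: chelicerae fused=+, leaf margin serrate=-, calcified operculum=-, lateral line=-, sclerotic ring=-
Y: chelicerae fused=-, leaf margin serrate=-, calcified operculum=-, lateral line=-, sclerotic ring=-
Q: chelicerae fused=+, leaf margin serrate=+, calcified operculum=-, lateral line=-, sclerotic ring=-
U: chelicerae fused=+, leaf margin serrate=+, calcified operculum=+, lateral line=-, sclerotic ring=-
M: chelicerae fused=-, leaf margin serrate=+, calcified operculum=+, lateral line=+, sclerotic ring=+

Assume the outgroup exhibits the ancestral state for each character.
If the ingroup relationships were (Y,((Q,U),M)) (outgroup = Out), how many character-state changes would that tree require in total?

Map each character onto (Y,((Q,U),M)) (rooted by Out) and count the minimum state changes it requires (Fitch parsimony):
chelicerae fused: 2; leaf margin serrate: 1; calcified operculum: 2; lateral line: 1; sclerotic ring: 1.
Total tree length = 7.

7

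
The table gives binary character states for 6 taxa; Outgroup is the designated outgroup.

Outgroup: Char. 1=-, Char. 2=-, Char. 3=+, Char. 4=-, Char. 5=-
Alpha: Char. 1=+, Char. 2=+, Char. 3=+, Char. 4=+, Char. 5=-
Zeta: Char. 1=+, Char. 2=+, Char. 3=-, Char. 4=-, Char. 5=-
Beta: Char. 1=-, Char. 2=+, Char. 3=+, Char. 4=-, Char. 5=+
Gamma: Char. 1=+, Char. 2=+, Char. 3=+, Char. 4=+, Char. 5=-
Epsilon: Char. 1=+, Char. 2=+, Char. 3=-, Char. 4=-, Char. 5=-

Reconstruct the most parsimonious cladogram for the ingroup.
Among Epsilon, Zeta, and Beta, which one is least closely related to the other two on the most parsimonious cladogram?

Character polarity is set by the outgroup: the derived state is whichever differs from the outgroup's state, so for Char. 3 the derived state is '-', and for the remaining characters it is '+'.
Char. 1 (derived state '+') is shared by Alpha, Epsilon, Gamma, and Zeta — a synapomorphy uniting that clade.
Char. 2 (derived state '+') is shared by all ingroup taxa — unites the whole ingroup.
Only Epsilon and Zeta show the derived state '-' for Char. 3, supporting them as a clade.
Char. 4 (derived state '+') is shared by Alpha and Gamma — a synapomorphy uniting that clade.
Char. 5 (derived state '+') is unique to Beta (autapomorphy; uninformative for grouping).
Most parsimonious ingroup topology: (((Alpha,Gamma),(Zeta,Epsilon)),Beta).
Zeta and Epsilon share a more recent common ancestor with each other than either does with Beta, so Beta is the least closely related of the three.

Beta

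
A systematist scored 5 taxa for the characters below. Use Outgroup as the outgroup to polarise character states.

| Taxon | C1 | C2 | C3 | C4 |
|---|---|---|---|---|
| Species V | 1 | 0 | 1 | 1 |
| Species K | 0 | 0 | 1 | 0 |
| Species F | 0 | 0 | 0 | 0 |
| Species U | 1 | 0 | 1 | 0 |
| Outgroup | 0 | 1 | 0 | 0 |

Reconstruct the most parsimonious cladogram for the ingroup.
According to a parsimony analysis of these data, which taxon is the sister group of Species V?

Species U

Character polarity is set by the outgroup: the derived state is whichever differs from the outgroup's state, so for C2 the derived state is '0', and for the remaining characters it is '1'.
C1: derived state '1' in Species U and Species V only — synapomorphy for {Species U, Species V}.
C2 (derived state '0') is shared by all ingroup taxa — unites the whole ingroup.
C3: derived state '1' in Species K, Species U, and Species V only — synapomorphy for {Species K, Species U, Species V}.
C4: derived state '1' in Species V only — an autapomorphy, so it tells us nothing about relationships among taxa.
Most parsimonious ingroup topology: (((Species V,Species U),Species K),Species F).
Species V and Species U form a cherry on this tree, so they are sister taxa.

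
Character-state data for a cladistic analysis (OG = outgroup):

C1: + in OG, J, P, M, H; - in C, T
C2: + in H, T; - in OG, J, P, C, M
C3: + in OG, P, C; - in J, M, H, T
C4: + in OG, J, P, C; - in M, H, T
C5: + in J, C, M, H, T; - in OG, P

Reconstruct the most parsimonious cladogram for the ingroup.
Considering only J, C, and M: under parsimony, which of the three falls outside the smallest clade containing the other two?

Character polarity is set by the outgroup: the derived state is whichever differs from the outgroup's state, so for C1, C3, C4 the derived state is '-', and for the remaining characters it is '+'.
C1 groups C and T, which is incompatible with the clades supported by the remaining characters; treating it as convergent (homoplasy) costs fewer steps than any alternative tree.
C2 (derived state '+') is shared by H and T — a synapomorphy uniting that clade.
C3 (derived state '-') is shared by H, J, M, and T — a synapomorphy uniting that clade.
Only H, M, and T show the derived state '-' for C4, supporting them as a clade.
Only C, H, J, M, and T show the derived state '+' for C5, supporting them as a clade.
Most parsimonious ingroup topology: (((J,(M,(H,T))),C),P).
M and J share a more recent common ancestor with each other than either does with C, so C is the least closely related of the three.

C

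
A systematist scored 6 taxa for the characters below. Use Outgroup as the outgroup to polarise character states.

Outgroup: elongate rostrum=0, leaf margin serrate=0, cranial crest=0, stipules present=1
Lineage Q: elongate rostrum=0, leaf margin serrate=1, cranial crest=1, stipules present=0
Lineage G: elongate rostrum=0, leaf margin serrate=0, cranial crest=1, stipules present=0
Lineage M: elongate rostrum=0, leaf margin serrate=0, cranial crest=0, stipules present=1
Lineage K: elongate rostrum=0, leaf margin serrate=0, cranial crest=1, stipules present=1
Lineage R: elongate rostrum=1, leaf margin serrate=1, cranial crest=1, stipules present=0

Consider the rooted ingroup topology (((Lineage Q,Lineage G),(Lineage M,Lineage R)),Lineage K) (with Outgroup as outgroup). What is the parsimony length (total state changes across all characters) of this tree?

Map each character onto (((Lineage Q,Lineage G),(Lineage M,Lineage R)),Lineage K) (rooted by Outgroup) and count the minimum state changes it requires (Fitch parsimony):
elongate rostrum: 1; leaf margin serrate: 2; cranial crest: 2; stipules present: 2.
Total tree length = 7.

7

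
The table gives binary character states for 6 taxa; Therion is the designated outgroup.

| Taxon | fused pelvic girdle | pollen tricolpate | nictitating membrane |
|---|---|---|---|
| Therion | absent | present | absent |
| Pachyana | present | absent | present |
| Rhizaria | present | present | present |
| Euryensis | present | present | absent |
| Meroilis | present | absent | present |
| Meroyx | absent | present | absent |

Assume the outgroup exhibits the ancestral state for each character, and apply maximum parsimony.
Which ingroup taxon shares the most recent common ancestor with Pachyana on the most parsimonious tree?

Meroilis

Character polarity is set by the outgroup: the derived state is whichever differs from the outgroup's state, so for pollen tricolpate the derived state is 'absent', and for the remaining characters it is 'present'.
Only Euryensis, Meroilis, Pachyana, and Rhizaria show the derived state 'present' for fused pelvic girdle, supporting them as a clade.
pollen tricolpate: derived state 'absent' in Meroilis and Pachyana only — synapomorphy for {Meroilis, Pachyana}.
nictitating membrane (derived state 'present') is shared by Meroilis, Pachyana, and Rhizaria — a synapomorphy uniting that clade.
Most parsimonious ingroup topology: ((((Pachyana,Meroilis),Rhizaria),Euryensis),Meroyx).
Pachyana and Meroilis form a cherry on this tree, so they are sister taxa.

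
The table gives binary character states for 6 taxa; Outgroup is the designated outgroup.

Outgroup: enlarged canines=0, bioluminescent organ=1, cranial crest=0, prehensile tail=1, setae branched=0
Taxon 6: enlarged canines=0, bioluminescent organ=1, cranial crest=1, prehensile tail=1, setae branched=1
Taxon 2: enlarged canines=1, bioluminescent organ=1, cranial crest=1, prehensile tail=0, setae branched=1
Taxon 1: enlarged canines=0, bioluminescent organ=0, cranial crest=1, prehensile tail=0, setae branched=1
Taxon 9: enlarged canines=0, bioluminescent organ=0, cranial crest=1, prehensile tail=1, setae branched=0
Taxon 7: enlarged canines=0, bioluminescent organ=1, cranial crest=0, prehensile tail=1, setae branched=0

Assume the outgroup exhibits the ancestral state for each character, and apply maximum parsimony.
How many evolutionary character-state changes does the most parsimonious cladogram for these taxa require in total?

6

Character polarity is set by the outgroup: the derived state is whichever differs from the outgroup's state, so for bioluminescent organ, prehensile tail the derived state is '0', and for the remaining characters it is '1'.
enlarged canines (derived state '1') is unique to Taxon 2 (autapomorphy; uninformative for grouping).
bioluminescent organ groups Taxon 1 and Taxon 9, which is incompatible with the clades supported by the remaining characters; treating it as convergent (homoplasy) costs fewer steps than any alternative tree.
cranial crest (derived state '1') is shared by Taxon 1, Taxon 2, Taxon 6, and Taxon 9 — a synapomorphy uniting that clade.
prehensile tail: derived state '0' in Taxon 1 and Taxon 2 only — synapomorphy for {Taxon 1, Taxon 2}.
Only Taxon 1, Taxon 2, and Taxon 6 show the derived state '1' for setae branched, supporting them as a clade.
Most parsimonious ingroup topology: (((Taxon 6,(Taxon 2,Taxon 1)),Taxon 9),Taxon 7).
Changes per character on this tree: enlarged canines: 1; bioluminescent organ: 2; cranial crest: 1; prehensile tail: 1; setae branched: 1.
Total = 6.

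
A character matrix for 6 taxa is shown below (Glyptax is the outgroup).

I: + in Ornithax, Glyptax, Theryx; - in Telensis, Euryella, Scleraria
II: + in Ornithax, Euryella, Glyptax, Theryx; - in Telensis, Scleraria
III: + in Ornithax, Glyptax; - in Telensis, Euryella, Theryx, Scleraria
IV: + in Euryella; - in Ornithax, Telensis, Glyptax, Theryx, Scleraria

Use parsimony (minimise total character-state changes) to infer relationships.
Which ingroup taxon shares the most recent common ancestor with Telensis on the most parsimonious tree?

Character polarity is set by the outgroup: the derived state is whichever differs from the outgroup's state, so for I, II, III the derived state is '-', and for the remaining characters it is '+'.
I (derived state '-') is shared by Euryella, Scleraria, and Telensis — a synapomorphy uniting that clade.
II (derived state '-') is shared by Scleraria and Telensis — a synapomorphy uniting that clade.
Only Euryella, Scleraria, Telensis, and Theryx show the derived state '-' for III, supporting them as a clade.
IV: derived state '+' in Euryella only — an autapomorphy, so it tells us nothing about relationships among taxa.
Most parsimonious ingroup topology: ((Theryx,(Euryella,(Telensis,Scleraria))),Ornithax).
Telensis and Scleraria form a cherry on this tree, so they are sister taxa.

Scleraria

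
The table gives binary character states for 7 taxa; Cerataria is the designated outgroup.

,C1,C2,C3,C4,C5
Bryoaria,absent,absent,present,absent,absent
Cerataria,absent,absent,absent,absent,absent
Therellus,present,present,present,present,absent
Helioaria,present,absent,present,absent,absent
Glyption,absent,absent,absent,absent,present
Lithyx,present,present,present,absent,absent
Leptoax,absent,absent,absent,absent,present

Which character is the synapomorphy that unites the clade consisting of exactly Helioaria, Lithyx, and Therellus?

C1

The outgroup has state 'absent' for every character, so 'present' is the derived state throughout.
C1 (derived state 'present') is shared by Helioaria, Lithyx, and Therellus — a synapomorphy uniting that clade.
Only Lithyx and Therellus show the derived state 'present' for C2, supporting them as a clade.
C3 (derived state 'present') is shared by Bryoaria, Helioaria, Lithyx, and Therellus — a synapomorphy uniting that clade.
C4: derived state 'present' in Therellus only — an autapomorphy, so it tells us nothing about relationships among taxa.
Only Glyption and Leptoax show the derived state 'present' for C5, supporting them as a clade.
Most parsimonious ingroup topology: (((Helioaria,(Lithyx,Therellus)),Bryoaria),(Glyption,Leptoax)).
The clade {Helioaria, Lithyx, Therellus} is supported by C1: its derived state 'present' occurs in exactly those taxa and in no other taxon (including the outgroup).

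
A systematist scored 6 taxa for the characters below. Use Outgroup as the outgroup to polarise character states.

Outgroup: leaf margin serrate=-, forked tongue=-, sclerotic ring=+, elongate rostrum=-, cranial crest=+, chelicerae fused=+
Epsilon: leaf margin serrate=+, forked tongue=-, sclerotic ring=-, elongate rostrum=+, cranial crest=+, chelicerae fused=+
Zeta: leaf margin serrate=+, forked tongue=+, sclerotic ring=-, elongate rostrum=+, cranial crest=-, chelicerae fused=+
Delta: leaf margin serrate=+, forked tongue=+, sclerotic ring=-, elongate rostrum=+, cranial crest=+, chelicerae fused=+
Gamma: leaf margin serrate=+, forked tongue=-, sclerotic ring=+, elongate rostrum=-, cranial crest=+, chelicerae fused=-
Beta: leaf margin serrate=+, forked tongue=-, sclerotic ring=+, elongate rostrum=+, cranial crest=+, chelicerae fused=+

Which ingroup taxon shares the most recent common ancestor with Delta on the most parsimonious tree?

Character polarity is set by the outgroup: the derived state is whichever differs from the outgroup's state, so for sclerotic ring, cranial crest, chelicerae fused the derived state is '-', and for the remaining characters it is '+'.
All ingroup taxa share the derived state '+' for leaf margin serrate; it defines the ingroup but does not resolve relationships within it.
Only Delta and Zeta show the derived state '+' for forked tongue, supporting them as a clade.
sclerotic ring: derived state '-' in Delta, Epsilon, and Zeta only — synapomorphy for {Delta, Epsilon, Zeta}.
elongate rostrum: derived state '+' in Beta, Delta, Epsilon, and Zeta only — synapomorphy for {Beta, Delta, Epsilon, Zeta}.
cranial crest (derived state '-') is unique to Zeta (autapomorphy; uninformative for grouping).
chelicerae fused (derived state '-') is unique to Gamma (autapomorphy; uninformative for grouping).
Most parsimonious ingroup topology: (((Epsilon,(Zeta,Delta)),Beta),Gamma).
Delta and Zeta form a cherry on this tree, so they are sister taxa.

Zeta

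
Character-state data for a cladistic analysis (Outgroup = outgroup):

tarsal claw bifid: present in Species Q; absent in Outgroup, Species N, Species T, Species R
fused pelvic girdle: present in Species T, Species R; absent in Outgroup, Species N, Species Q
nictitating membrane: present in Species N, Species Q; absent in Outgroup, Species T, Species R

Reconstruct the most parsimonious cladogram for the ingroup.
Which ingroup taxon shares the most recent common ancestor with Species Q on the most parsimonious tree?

The outgroup has state 'absent' for every character, so 'present' is the derived state throughout.
tarsal claw bifid: derived state 'present' in Species Q only — an autapomorphy, so it tells us nothing about relationships among taxa.
fused pelvic girdle: derived state 'present' in Species R and Species T only — synapomorphy for {Species R, Species T}.
nictitating membrane (derived state 'present') is shared by Species N and Species Q — a synapomorphy uniting that clade.
Most parsimonious ingroup topology: ((Species N,Species Q),(Species T,Species R)).
Species Q and Species N form a cherry on this tree, so they are sister taxa.

Species N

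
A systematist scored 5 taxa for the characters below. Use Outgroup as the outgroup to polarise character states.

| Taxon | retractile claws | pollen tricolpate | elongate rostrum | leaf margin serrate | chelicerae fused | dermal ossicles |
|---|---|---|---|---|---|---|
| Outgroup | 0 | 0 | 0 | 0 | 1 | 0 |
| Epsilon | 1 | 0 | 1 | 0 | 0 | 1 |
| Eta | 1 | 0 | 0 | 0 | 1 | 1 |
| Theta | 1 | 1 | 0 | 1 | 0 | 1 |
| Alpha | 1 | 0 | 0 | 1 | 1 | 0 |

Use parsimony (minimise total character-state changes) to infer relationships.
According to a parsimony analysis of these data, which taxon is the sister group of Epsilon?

Character polarity is set by the outgroup: the derived state is whichever differs from the outgroup's state, so for chelicerae fused the derived state is '0', and for the remaining characters it is '1'.
retractile claws (derived state '1') is shared by all ingroup taxa — unites the whole ingroup.
pollen tricolpate: derived state '1' in Theta only — an autapomorphy, so it tells us nothing about relationships among taxa.
elongate rostrum: derived state '1' in Epsilon only — an autapomorphy, so it tells us nothing about relationships among taxa.
leaf margin serrate (state '1') occurs in Alpha and Theta but conflicts with the nesting implied by the other characters — most parsimoniously interpreted as homoplasy.
Only Epsilon and Theta show the derived state '0' for chelicerae fused, supporting them as a clade.
dermal ossicles (derived state '1') is shared by Epsilon, Eta, and Theta — a synapomorphy uniting that clade.
Most parsimonious ingroup topology: (((Epsilon,Theta),Eta),Alpha).
Epsilon and Theta form a cherry on this tree, so they are sister taxa.

Theta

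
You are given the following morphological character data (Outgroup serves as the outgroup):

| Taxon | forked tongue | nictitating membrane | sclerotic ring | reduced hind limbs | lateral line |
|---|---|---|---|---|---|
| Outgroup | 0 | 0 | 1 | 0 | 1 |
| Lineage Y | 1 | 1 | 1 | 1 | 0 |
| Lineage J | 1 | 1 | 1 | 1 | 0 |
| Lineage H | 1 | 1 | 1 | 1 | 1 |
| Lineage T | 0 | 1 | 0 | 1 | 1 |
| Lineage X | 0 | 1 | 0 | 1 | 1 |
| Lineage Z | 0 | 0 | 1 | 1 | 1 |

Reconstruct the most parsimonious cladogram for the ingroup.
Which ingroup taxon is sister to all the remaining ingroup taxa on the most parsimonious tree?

Character polarity is set by the outgroup: the derived state is whichever differs from the outgroup's state, so for sclerotic ring, lateral line the derived state is '0', and for the remaining characters it is '1'.
forked tongue: derived state '1' in Lineage H, Lineage J, and Lineage Y only — synapomorphy for {Lineage H, Lineage J, Lineage Y}.
nictitating membrane (derived state '1') is shared by Lineage H, Lineage J, Lineage T, Lineage X, and Lineage Y — a synapomorphy uniting that clade.
sclerotic ring: derived state '0' in Lineage T and Lineage X only — synapomorphy for {Lineage T, Lineage X}.
All ingroup taxa share the derived state '1' for reduced hind limbs; it defines the ingroup but does not resolve relationships within it.
lateral line (derived state '0') is shared by Lineage J and Lineage Y — a synapomorphy uniting that clade.
Most parsimonious ingroup topology: ((((Lineage Y,Lineage J),Lineage H),(Lineage T,Lineage X)),Lineage Z).
Lineage Z is sister to the clade containing all other ingroup taxa, so it is the earliest-diverging (most basal) ingroup lineage.

Lineage Z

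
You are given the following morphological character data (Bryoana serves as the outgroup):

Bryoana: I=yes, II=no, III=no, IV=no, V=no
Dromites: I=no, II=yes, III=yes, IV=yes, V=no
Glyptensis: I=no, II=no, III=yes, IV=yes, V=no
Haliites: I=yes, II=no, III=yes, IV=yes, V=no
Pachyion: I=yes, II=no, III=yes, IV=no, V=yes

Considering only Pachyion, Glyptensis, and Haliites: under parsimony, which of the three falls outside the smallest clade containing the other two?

Character polarity is set by the outgroup: the derived state is whichever differs from the outgroup's state, so for I the derived state is 'no', and for the remaining characters it is 'yes'.
Only Dromites and Glyptensis show the derived state 'no' for I, supporting them as a clade.
II (derived state 'yes') is unique to Dromites (autapomorphy; uninformative for grouping).
All ingroup taxa share the derived state 'yes' for III; it defines the ingroup but does not resolve relationships within it.
IV: derived state 'yes' in Dromites, Glyptensis, and Haliites only — synapomorphy for {Dromites, Glyptensis, Haliites}.
V: derived state 'yes' in Pachyion only — an autapomorphy, so it tells us nothing about relationships among taxa.
Most parsimonious ingroup topology: (((Dromites,Glyptensis),Haliites),Pachyion).
Glyptensis and Haliites share a more recent common ancestor with each other than either does with Pachyion, so Pachyion is the least closely related of the three.

Pachyion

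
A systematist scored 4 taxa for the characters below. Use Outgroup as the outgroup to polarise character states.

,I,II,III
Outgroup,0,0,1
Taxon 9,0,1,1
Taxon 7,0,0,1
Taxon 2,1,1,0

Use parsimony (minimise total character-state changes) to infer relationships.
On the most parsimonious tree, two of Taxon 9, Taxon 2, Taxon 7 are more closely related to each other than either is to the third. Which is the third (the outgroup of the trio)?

Taxon 7

Character polarity is set by the outgroup: the derived state is whichever differs from the outgroup's state, so for III the derived state is '0', and for the remaining characters it is '1'.
I (derived state '1') is unique to Taxon 2 (autapomorphy; uninformative for grouping).
II (derived state '1') is shared by Taxon 2 and Taxon 9 — a synapomorphy uniting that clade.
III: derived state '0' in Taxon 2 only — an autapomorphy, so it tells us nothing about relationships among taxa.
Most parsimonious ingroup topology: ((Taxon 9,Taxon 2),Taxon 7).
Taxon 2 and Taxon 9 share a more recent common ancestor with each other than either does with Taxon 7, so Taxon 7 is the least closely related of the three.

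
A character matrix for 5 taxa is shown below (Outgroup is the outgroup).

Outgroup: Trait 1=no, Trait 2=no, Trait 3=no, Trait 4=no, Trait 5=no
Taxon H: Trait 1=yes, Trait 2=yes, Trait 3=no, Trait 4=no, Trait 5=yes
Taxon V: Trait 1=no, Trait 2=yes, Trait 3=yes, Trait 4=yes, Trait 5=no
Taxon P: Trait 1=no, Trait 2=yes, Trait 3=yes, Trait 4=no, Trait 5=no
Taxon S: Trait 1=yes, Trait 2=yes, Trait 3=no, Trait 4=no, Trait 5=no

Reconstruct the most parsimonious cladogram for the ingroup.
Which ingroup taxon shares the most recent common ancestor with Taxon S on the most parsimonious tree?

The outgroup has state 'no' for every character, so 'yes' is the derived state throughout.
Trait 1 (derived state 'yes') is shared by Taxon H and Taxon S — a synapomorphy uniting that clade.
All ingroup taxa share the derived state 'yes' for Trait 2; it defines the ingroup but does not resolve relationships within it.
Trait 3 (derived state 'yes') is shared by Taxon P and Taxon V — a synapomorphy uniting that clade.
Trait 4 (derived state 'yes') is unique to Taxon V (autapomorphy; uninformative for grouping).
Trait 5 (derived state 'yes') is unique to Taxon H (autapomorphy; uninformative for grouping).
Most parsimonious ingroup topology: ((Taxon H,Taxon S),(Taxon V,Taxon P)).
Taxon S and Taxon H form a cherry on this tree, so they are sister taxa.

Taxon H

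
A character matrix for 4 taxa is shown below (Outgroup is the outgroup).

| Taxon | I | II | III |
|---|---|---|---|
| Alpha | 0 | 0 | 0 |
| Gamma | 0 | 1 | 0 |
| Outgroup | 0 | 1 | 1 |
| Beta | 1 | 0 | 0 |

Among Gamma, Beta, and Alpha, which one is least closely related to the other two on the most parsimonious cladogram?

Character polarity is set by the outgroup: the derived state is whichever differs from the outgroup's state, so for II, III the derived state is '0', and for the remaining characters it is '1'.
I (derived state '1') is unique to Beta (autapomorphy; uninformative for grouping).
Only Alpha and Beta show the derived state '0' for II, supporting them as a clade.
III (derived state '0') is shared by all ingroup taxa — unites the whole ingroup.
Most parsimonious ingroup topology: ((Beta,Alpha),Gamma).
Beta and Alpha share a more recent common ancestor with each other than either does with Gamma, so Gamma is the least closely related of the three.

Gamma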